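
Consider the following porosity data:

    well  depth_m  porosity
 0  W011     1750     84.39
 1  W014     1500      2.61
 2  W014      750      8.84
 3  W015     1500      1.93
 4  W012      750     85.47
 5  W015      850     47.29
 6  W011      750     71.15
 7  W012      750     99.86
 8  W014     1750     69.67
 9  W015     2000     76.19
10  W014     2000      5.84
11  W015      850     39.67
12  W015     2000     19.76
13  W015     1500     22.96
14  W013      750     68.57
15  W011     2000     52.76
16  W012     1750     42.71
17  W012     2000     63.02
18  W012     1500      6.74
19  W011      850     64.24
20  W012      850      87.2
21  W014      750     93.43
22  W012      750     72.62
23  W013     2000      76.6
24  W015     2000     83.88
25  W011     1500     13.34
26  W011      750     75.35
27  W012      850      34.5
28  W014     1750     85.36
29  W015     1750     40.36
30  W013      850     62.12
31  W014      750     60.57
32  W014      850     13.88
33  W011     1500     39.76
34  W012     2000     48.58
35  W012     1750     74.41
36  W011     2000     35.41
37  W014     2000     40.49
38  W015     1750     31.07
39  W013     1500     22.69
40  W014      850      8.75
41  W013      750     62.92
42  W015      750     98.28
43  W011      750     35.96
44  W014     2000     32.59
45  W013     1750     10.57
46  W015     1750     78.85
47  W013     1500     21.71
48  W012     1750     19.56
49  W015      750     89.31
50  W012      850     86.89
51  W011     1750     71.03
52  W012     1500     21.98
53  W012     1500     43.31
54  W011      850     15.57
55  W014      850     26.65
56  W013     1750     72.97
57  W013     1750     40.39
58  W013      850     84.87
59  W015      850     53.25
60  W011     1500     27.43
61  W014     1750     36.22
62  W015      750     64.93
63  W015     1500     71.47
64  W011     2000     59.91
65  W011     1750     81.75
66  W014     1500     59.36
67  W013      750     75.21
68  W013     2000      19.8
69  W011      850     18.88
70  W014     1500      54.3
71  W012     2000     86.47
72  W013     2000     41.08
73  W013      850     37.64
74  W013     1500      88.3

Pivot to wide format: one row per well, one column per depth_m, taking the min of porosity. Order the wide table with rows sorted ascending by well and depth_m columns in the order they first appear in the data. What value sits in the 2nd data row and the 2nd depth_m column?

With rows sorted ascending by well, row 2 is well=W012. depth_m columns in first-appearance order: 1750, 1500, 750, 850, 2000; column 2 is 1500.
Long rows with well=W012, depth_m=1500: min(6.74, 21.98, 43.31) = 6.74.

6.74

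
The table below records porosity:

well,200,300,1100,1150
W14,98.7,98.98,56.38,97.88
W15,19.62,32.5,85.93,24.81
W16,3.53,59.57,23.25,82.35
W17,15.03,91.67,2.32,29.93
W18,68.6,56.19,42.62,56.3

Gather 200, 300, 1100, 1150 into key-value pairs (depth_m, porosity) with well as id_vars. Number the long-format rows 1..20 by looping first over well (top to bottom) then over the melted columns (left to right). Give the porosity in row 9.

20 rows total (5 × 4). Row 9: index ⌊(9-1)/4⌋ = 2 into well → W16; (9-1) mod 4 = 0 into the melted columns → 200.
So row 9 is (W16, 200, 3.53); porosity = 3.53.

3.53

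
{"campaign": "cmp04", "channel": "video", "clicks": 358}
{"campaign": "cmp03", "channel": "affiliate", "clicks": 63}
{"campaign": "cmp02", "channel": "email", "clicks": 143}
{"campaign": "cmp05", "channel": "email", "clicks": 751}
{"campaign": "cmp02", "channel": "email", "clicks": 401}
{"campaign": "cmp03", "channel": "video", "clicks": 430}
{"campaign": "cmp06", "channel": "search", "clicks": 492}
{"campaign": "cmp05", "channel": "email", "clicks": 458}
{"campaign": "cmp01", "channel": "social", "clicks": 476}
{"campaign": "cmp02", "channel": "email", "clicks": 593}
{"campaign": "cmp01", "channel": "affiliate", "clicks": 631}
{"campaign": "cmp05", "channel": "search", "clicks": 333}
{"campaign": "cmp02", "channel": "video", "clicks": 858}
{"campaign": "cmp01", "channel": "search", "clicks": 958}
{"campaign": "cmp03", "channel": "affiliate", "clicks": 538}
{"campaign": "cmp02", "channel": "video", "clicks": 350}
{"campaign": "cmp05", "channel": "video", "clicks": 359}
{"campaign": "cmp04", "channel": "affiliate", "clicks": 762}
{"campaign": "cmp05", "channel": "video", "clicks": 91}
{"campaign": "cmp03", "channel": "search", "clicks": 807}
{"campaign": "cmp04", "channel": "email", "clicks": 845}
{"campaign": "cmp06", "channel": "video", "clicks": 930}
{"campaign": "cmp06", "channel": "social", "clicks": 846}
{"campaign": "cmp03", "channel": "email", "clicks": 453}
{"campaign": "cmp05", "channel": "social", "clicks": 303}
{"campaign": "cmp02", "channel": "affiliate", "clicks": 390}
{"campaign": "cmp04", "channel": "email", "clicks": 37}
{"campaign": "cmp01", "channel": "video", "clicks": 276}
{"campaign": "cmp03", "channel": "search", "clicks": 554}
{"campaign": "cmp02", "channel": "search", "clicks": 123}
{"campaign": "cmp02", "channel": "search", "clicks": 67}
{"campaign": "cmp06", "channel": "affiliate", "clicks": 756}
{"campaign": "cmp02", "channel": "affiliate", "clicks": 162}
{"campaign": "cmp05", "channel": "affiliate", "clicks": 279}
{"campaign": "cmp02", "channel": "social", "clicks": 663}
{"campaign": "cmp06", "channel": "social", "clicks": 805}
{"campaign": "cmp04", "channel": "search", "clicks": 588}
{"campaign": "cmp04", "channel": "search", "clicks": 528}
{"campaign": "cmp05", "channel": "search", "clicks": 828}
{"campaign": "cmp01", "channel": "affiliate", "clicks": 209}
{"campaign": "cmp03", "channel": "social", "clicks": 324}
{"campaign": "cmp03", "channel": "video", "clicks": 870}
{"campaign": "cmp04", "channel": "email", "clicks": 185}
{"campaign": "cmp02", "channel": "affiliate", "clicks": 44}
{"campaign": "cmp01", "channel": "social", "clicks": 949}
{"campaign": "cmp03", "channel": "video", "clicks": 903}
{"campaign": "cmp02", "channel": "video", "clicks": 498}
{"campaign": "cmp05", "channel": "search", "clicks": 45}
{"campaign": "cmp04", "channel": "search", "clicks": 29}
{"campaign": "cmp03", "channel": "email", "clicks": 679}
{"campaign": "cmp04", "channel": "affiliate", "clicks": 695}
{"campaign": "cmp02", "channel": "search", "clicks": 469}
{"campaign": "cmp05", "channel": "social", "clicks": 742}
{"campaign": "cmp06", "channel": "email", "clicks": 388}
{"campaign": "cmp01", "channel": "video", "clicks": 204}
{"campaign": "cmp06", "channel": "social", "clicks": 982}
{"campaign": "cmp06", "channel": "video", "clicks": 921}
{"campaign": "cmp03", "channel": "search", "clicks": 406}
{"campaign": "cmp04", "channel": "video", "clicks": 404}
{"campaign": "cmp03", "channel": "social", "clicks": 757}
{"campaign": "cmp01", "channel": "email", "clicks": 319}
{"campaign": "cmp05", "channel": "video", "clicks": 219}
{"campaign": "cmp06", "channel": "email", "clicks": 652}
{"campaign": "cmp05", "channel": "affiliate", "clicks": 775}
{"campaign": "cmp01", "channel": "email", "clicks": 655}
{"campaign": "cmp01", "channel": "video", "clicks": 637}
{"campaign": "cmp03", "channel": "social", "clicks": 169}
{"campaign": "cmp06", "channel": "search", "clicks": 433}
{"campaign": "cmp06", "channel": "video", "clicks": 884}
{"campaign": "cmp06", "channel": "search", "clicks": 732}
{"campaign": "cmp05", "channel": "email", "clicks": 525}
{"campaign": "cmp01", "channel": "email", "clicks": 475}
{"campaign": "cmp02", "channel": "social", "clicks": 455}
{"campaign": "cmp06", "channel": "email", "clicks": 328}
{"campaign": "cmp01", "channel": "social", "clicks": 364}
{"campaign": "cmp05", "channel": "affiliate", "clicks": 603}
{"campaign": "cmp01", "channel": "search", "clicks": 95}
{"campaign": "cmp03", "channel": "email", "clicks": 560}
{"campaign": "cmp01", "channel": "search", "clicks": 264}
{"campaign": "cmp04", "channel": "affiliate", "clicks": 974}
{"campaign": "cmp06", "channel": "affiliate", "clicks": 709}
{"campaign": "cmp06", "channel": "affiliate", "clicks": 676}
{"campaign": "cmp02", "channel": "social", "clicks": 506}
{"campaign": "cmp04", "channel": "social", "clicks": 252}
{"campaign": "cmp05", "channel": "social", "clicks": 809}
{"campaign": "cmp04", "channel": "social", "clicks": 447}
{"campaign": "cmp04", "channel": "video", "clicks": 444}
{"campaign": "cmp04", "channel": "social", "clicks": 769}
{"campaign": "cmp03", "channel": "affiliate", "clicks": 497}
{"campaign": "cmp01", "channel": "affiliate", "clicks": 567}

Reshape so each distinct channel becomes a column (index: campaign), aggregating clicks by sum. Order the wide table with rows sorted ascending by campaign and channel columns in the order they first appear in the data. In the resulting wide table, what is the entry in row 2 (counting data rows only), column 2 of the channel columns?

With rows sorted ascending by campaign, row 2 is campaign=cmp02. channel columns in first-appearance order: video, affiliate, email, search, social; column 2 is affiliate.
Long rows with campaign=cmp02, channel=affiliate: 390 + 162 + 44 = 596.

596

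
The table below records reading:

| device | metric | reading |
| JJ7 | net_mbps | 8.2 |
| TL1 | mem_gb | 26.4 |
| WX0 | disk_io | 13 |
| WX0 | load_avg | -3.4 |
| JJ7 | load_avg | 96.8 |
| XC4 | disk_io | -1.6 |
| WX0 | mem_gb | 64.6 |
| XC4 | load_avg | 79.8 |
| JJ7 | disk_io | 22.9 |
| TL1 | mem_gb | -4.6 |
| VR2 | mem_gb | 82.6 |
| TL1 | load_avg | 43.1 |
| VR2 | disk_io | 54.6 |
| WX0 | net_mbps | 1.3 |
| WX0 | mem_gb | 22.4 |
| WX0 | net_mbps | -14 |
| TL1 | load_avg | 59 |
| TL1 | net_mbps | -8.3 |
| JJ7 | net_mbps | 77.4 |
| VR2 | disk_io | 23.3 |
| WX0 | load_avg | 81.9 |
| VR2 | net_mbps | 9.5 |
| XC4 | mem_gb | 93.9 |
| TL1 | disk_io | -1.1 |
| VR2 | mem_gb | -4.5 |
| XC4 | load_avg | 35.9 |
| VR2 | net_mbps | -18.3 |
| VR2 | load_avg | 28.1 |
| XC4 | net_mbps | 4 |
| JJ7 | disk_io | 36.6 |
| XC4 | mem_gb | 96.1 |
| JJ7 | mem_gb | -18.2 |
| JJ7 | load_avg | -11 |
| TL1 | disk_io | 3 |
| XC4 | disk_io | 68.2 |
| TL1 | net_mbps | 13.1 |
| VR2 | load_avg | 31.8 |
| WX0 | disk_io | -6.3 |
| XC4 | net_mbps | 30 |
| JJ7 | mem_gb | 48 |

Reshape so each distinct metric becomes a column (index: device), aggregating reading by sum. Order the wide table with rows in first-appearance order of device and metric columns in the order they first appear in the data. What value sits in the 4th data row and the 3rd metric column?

66.6

With rows in first-appearance order of device, row 4 is device=XC4. metric columns in first-appearance order: net_mbps, mem_gb, disk_io, load_avg; column 3 is disk_io.
Long rows with device=XC4, metric=disk_io: -1.6 + 68.2 = 66.6.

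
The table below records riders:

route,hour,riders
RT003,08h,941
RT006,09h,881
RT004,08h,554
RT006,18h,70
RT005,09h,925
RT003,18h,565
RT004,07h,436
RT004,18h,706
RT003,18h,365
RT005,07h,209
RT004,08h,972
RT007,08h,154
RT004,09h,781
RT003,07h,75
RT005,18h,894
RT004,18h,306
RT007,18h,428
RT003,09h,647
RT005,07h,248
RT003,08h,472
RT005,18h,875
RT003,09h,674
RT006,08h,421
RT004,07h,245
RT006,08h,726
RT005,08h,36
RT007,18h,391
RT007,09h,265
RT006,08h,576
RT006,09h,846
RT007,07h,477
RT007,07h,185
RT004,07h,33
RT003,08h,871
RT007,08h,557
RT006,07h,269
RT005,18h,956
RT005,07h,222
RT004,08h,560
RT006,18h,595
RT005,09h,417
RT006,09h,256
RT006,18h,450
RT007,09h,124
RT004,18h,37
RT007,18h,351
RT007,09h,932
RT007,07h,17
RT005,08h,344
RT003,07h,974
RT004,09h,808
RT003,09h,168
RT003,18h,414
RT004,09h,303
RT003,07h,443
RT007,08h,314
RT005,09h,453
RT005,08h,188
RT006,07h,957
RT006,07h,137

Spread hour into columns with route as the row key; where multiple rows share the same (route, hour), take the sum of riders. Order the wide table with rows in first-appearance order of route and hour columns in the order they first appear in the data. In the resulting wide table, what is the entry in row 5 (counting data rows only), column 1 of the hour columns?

With rows in first-appearance order of route, row 5 is route=RT007. hour columns in first-appearance order: 08h, 09h, 18h, 07h; column 1 is 08h.
Long rows with route=RT007, hour=08h: 154 + 557 + 314 = 1025.

1025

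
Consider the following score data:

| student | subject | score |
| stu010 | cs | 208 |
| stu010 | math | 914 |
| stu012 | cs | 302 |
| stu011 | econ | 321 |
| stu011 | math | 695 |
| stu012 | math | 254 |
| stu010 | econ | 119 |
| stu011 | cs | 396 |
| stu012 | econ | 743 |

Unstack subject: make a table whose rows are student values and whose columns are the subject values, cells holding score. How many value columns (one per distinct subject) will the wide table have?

3

3 distinct subject values: math, econ, cs.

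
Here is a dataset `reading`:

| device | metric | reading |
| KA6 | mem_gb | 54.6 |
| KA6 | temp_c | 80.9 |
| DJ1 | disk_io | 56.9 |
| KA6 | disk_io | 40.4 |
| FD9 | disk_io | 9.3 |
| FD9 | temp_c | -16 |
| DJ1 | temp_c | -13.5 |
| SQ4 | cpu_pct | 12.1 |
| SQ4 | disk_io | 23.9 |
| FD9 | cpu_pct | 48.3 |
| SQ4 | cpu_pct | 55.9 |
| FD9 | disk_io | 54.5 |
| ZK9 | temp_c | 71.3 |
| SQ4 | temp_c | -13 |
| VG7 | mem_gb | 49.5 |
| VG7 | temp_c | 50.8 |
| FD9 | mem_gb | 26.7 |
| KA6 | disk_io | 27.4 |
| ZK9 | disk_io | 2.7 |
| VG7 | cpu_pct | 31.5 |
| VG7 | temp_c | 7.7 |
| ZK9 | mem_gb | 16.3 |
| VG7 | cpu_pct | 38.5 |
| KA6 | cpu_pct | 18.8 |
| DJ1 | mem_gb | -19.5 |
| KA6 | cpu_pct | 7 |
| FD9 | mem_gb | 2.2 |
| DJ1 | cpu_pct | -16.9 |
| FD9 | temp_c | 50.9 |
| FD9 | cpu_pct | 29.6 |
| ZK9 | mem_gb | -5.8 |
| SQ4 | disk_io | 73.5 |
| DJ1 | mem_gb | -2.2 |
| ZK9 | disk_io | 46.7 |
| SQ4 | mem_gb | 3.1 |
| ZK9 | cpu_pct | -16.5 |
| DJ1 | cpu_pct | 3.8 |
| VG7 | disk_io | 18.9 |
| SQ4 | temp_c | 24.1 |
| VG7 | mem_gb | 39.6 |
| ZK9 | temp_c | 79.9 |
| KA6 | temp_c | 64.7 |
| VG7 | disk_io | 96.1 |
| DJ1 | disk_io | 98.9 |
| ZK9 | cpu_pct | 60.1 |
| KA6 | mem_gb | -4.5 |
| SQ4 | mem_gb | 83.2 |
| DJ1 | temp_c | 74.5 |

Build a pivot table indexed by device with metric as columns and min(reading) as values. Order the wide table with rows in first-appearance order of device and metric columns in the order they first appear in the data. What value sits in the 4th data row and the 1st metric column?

With rows in first-appearance order of device, row 4 is device=SQ4. metric columns in first-appearance order: mem_gb, temp_c, disk_io, cpu_pct; column 1 is mem_gb.
Long rows with device=SQ4, metric=mem_gb: min(3.1, 83.2) = 3.1.

3.1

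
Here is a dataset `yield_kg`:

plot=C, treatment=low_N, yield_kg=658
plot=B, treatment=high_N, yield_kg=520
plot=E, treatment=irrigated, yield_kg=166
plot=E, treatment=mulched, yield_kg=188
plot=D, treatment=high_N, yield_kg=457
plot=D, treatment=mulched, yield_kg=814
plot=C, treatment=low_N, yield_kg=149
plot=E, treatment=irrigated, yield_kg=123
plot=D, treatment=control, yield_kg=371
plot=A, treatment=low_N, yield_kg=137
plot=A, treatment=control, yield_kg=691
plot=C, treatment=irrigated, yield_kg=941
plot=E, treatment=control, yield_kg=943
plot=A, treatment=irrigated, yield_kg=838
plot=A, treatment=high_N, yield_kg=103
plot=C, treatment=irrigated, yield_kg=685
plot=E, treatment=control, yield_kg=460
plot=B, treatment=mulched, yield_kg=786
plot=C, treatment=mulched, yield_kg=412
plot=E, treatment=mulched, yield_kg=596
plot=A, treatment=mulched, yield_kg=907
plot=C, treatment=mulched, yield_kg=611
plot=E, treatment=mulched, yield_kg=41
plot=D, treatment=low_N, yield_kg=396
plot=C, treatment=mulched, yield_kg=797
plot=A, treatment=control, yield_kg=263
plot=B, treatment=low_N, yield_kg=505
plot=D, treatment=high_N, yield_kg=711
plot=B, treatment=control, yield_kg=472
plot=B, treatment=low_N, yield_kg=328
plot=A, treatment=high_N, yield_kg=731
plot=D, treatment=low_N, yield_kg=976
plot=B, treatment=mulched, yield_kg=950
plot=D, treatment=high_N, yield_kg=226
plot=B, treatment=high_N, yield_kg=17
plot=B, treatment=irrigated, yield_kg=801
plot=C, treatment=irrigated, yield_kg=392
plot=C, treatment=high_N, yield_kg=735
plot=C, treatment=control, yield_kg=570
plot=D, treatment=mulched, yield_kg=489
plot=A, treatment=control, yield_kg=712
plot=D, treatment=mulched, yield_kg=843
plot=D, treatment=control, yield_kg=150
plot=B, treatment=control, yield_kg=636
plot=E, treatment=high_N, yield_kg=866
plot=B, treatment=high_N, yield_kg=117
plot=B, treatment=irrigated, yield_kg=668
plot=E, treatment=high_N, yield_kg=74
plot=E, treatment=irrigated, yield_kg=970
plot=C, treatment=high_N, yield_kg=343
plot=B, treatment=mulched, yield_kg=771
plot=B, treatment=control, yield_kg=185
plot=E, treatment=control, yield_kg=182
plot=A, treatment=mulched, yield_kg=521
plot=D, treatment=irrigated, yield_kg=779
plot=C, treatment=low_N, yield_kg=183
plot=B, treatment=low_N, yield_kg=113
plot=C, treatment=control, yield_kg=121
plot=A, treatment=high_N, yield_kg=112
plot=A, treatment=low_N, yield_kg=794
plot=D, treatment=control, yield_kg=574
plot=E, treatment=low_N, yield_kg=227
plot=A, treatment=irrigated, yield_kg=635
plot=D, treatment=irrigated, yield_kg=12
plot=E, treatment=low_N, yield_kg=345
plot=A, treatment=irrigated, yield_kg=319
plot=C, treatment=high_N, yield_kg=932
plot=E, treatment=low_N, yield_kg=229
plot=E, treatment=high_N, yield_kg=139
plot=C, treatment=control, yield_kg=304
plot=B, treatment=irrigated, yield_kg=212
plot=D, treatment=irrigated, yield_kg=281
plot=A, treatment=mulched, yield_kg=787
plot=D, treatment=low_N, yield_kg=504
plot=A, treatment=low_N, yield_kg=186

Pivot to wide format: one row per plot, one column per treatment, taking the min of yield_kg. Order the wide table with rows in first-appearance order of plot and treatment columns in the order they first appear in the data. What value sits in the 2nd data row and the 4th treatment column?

With rows in first-appearance order of plot, row 2 is plot=B. treatment columns in first-appearance order: low_N, high_N, irrigated, mulched, control; column 4 is mulched.
Long rows with plot=B, treatment=mulched: min(786, 950, 771) = 771.

771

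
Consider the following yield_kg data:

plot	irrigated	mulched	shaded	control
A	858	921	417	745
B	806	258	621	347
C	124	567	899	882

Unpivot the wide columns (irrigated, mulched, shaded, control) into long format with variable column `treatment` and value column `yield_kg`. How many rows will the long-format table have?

12

3 plot values × 4 melted columns = 12 rows.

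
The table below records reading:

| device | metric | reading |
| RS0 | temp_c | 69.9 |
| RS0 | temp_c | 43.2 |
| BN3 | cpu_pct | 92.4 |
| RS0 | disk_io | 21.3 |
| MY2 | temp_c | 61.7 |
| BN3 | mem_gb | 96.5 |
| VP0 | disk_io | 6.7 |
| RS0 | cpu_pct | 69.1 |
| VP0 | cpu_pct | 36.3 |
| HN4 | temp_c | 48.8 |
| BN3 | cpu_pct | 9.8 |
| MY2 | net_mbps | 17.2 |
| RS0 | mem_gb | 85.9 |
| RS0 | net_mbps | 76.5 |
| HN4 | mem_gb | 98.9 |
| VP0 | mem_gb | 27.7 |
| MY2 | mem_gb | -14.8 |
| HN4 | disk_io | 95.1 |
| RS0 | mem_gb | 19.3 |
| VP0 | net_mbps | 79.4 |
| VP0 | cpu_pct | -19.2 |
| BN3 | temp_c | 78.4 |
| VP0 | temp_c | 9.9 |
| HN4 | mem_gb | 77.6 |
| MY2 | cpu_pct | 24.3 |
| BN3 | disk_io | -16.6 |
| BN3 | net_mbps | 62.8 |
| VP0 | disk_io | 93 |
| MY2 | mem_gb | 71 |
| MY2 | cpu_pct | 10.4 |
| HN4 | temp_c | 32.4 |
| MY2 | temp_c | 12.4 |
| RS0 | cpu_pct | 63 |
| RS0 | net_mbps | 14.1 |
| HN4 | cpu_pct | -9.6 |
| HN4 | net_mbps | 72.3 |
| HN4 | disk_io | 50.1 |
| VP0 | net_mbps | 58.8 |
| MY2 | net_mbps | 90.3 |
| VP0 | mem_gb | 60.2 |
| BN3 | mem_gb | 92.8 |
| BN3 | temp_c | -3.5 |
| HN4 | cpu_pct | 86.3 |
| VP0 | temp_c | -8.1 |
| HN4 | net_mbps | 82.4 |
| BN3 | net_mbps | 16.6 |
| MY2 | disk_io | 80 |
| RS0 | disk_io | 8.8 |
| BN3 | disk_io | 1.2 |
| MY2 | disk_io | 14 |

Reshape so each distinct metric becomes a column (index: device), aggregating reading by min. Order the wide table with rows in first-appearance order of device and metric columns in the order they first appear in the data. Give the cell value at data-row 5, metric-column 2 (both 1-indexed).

With rows in first-appearance order of device, row 5 is device=HN4. metric columns in first-appearance order: temp_c, cpu_pct, disk_io, mem_gb, net_mbps; column 2 is cpu_pct.
Long rows with device=HN4, metric=cpu_pct: min(-9.6, 86.3) = -9.6.

-9.6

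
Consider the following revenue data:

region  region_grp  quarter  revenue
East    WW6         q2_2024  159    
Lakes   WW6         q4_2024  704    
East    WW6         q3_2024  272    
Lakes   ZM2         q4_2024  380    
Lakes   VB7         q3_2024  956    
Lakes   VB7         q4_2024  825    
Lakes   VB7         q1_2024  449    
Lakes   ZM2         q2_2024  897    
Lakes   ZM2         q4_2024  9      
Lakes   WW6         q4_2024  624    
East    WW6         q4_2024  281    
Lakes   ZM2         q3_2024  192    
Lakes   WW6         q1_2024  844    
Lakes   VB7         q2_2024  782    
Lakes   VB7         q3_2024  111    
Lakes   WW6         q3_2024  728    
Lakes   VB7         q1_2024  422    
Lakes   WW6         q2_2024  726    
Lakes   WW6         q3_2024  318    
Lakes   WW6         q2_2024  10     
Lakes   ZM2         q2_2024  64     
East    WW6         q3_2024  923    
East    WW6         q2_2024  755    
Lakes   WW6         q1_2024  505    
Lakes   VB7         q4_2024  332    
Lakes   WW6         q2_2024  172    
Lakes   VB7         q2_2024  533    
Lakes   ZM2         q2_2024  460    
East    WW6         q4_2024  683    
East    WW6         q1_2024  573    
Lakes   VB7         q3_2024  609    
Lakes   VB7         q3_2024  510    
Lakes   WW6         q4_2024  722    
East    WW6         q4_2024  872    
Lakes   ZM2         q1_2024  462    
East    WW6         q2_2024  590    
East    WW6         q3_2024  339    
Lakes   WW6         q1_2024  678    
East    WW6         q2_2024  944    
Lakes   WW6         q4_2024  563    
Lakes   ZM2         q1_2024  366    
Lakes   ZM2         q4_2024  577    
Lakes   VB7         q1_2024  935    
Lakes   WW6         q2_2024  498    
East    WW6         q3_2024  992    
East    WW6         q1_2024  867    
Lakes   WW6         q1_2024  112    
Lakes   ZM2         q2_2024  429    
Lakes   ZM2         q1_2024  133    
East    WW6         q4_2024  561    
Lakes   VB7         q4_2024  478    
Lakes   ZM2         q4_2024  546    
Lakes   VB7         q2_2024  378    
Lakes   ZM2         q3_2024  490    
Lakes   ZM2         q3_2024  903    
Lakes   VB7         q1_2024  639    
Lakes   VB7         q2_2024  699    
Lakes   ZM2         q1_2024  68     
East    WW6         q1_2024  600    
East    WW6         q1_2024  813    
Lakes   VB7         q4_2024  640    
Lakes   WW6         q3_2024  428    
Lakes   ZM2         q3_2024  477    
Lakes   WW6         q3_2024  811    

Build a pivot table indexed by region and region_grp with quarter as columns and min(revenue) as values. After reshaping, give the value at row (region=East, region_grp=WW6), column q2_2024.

Rows with region=East, region_grp=WW6 and quarter=q2_2024: revenue values are 159, 755, 590, 944.
min(159, 755, 590, 944) = 159.

159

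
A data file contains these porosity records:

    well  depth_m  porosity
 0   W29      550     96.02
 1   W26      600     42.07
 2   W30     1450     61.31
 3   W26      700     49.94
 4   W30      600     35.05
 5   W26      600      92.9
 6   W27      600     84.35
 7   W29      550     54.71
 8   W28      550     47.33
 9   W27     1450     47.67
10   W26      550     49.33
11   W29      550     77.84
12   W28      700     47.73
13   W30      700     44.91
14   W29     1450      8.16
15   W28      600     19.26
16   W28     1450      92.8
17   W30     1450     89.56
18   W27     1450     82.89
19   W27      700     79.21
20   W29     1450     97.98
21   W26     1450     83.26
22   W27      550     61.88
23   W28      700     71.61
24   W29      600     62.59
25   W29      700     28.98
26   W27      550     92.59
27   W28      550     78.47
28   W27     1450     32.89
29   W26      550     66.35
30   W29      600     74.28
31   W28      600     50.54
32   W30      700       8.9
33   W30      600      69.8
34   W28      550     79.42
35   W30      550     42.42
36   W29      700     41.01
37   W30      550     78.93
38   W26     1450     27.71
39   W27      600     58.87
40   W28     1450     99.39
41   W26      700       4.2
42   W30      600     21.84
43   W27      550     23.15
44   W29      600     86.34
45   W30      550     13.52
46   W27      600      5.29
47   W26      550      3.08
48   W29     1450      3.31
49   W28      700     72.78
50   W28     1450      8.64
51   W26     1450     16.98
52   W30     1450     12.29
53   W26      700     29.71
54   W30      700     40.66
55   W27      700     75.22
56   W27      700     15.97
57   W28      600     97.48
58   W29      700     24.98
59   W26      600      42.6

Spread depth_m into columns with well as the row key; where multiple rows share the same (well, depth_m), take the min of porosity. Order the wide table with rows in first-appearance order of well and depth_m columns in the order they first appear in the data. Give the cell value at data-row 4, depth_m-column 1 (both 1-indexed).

With rows in first-appearance order of well, row 4 is well=W27. depth_m columns in first-appearance order: 550, 600, 1450, 700; column 1 is 550.
Long rows with well=W27, depth_m=550: min(61.88, 92.59, 23.15) = 23.15.

23.15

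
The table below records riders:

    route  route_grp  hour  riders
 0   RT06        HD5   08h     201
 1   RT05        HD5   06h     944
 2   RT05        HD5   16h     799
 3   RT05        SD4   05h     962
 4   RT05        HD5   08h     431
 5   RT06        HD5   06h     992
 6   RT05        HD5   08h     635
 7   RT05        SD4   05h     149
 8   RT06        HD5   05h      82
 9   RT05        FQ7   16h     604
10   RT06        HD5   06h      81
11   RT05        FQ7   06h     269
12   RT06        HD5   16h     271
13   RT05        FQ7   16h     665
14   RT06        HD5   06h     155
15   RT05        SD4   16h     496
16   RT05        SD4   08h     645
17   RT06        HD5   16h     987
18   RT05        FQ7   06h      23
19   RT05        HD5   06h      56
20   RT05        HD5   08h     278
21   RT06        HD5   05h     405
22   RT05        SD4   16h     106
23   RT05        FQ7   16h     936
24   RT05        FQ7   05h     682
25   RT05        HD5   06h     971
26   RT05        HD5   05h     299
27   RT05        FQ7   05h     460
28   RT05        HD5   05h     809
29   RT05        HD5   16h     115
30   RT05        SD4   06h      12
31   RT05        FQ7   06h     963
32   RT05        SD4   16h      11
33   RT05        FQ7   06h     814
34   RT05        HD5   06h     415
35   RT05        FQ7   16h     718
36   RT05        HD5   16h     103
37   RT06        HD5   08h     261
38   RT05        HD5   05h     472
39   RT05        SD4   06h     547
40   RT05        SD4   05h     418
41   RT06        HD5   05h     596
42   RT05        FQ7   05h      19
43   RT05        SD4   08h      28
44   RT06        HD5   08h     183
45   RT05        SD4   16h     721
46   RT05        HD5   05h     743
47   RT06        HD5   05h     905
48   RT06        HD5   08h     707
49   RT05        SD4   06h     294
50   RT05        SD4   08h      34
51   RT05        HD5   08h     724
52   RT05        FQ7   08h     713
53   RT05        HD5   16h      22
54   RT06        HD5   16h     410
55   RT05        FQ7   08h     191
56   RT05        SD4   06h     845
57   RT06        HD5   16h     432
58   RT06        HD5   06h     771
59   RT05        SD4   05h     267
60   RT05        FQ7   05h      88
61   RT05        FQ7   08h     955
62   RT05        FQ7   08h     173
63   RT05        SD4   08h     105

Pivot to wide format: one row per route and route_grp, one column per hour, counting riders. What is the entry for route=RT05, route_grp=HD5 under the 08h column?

4

Rows with route=RT05, route_grp=HD5 and hour=08h: riders values are 431, 635, 278, 724.
4 rows match — count = 4.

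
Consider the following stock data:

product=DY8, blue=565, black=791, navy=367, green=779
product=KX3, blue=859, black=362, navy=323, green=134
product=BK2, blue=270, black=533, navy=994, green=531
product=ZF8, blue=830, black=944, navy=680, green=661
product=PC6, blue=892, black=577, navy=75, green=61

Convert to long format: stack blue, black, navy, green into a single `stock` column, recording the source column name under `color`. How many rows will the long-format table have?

5 product values × 4 melted columns = 20 rows.

20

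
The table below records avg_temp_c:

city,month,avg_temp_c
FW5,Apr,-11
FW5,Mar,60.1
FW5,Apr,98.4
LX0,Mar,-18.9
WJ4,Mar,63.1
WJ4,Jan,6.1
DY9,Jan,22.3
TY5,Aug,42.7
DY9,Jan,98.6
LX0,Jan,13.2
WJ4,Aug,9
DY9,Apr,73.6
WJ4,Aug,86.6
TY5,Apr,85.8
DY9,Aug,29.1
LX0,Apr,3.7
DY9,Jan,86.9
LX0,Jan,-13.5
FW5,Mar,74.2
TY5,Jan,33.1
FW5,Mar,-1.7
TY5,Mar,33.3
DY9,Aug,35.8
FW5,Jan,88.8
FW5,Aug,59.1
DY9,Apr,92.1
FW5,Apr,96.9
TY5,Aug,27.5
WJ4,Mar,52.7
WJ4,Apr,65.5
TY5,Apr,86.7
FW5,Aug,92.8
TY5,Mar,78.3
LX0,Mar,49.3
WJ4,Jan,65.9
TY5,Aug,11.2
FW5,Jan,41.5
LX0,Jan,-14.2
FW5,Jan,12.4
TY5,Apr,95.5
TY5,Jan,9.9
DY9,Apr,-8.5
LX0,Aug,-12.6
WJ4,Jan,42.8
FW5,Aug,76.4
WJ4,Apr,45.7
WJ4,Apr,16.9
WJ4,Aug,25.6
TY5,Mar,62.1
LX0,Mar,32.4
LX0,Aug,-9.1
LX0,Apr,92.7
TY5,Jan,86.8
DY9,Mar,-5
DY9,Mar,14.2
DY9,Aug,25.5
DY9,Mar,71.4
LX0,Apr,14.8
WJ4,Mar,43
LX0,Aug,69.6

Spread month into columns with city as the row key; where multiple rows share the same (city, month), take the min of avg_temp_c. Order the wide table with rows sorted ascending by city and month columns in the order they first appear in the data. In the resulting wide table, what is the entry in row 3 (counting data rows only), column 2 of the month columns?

-18.9

With rows sorted ascending by city, row 3 is city=LX0. month columns in first-appearance order: Apr, Mar, Jan, Aug; column 2 is Mar.
Long rows with city=LX0, month=Mar: min(-18.9, 49.3, 32.4) = -18.9.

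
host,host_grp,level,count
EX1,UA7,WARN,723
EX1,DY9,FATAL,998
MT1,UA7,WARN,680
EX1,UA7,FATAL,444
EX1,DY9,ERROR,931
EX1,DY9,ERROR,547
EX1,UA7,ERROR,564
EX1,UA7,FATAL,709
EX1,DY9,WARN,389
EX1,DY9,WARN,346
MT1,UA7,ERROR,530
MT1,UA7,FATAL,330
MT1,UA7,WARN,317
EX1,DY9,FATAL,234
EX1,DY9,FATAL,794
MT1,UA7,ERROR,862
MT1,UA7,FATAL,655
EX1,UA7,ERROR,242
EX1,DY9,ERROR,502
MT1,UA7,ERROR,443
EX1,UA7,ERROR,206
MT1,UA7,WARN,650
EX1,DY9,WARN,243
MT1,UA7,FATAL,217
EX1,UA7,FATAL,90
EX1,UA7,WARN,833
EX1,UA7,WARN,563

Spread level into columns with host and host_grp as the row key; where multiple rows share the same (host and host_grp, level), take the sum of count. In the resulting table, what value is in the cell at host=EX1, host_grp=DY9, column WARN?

Rows with host=EX1, host_grp=DY9 and level=WARN: count values are 389, 346, 243.
389 + 346 + 243 = 978.

978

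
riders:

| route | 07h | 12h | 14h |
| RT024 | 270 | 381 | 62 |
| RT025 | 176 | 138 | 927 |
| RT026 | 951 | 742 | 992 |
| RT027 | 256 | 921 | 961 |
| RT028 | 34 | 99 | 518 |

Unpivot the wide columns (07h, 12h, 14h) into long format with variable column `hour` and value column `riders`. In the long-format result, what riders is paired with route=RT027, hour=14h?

Unpivoting turns each (route, wide-column) pair into one long row.
The wide cell at row RT027, column 14h holds 961, so the long row (RT027, 14h) has riders=961.

961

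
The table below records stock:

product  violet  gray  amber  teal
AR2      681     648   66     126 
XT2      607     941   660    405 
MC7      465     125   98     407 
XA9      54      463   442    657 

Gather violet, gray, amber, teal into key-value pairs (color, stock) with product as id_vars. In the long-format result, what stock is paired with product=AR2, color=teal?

Unpivoting turns each (product, wide-column) pair into one long row.
The wide cell at row AR2, column teal holds 126, so the long row (AR2, teal) has stock=126.

126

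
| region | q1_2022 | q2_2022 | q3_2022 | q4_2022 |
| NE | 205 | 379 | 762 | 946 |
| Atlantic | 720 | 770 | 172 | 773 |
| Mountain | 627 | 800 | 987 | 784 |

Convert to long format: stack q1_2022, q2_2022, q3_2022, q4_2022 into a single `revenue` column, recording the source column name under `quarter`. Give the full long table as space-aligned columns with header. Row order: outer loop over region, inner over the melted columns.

Each (region, column) pair becomes one row: 3 × 4 = 12 rows.
For example, (NE, q1_2022) → revenue=205.

region    quarter  revenue
NE        q1_2022  205    
NE        q2_2022  379    
NE        q3_2022  762    
NE        q4_2022  946    
Atlantic  q1_2022  720    
Atlantic  q2_2022  770    
Atlantic  q3_2022  172    
Atlantic  q4_2022  773    
Mountain  q1_2022  627    
Mountain  q2_2022  800    
Mountain  q3_2022  987    
Mountain  q4_2022  784    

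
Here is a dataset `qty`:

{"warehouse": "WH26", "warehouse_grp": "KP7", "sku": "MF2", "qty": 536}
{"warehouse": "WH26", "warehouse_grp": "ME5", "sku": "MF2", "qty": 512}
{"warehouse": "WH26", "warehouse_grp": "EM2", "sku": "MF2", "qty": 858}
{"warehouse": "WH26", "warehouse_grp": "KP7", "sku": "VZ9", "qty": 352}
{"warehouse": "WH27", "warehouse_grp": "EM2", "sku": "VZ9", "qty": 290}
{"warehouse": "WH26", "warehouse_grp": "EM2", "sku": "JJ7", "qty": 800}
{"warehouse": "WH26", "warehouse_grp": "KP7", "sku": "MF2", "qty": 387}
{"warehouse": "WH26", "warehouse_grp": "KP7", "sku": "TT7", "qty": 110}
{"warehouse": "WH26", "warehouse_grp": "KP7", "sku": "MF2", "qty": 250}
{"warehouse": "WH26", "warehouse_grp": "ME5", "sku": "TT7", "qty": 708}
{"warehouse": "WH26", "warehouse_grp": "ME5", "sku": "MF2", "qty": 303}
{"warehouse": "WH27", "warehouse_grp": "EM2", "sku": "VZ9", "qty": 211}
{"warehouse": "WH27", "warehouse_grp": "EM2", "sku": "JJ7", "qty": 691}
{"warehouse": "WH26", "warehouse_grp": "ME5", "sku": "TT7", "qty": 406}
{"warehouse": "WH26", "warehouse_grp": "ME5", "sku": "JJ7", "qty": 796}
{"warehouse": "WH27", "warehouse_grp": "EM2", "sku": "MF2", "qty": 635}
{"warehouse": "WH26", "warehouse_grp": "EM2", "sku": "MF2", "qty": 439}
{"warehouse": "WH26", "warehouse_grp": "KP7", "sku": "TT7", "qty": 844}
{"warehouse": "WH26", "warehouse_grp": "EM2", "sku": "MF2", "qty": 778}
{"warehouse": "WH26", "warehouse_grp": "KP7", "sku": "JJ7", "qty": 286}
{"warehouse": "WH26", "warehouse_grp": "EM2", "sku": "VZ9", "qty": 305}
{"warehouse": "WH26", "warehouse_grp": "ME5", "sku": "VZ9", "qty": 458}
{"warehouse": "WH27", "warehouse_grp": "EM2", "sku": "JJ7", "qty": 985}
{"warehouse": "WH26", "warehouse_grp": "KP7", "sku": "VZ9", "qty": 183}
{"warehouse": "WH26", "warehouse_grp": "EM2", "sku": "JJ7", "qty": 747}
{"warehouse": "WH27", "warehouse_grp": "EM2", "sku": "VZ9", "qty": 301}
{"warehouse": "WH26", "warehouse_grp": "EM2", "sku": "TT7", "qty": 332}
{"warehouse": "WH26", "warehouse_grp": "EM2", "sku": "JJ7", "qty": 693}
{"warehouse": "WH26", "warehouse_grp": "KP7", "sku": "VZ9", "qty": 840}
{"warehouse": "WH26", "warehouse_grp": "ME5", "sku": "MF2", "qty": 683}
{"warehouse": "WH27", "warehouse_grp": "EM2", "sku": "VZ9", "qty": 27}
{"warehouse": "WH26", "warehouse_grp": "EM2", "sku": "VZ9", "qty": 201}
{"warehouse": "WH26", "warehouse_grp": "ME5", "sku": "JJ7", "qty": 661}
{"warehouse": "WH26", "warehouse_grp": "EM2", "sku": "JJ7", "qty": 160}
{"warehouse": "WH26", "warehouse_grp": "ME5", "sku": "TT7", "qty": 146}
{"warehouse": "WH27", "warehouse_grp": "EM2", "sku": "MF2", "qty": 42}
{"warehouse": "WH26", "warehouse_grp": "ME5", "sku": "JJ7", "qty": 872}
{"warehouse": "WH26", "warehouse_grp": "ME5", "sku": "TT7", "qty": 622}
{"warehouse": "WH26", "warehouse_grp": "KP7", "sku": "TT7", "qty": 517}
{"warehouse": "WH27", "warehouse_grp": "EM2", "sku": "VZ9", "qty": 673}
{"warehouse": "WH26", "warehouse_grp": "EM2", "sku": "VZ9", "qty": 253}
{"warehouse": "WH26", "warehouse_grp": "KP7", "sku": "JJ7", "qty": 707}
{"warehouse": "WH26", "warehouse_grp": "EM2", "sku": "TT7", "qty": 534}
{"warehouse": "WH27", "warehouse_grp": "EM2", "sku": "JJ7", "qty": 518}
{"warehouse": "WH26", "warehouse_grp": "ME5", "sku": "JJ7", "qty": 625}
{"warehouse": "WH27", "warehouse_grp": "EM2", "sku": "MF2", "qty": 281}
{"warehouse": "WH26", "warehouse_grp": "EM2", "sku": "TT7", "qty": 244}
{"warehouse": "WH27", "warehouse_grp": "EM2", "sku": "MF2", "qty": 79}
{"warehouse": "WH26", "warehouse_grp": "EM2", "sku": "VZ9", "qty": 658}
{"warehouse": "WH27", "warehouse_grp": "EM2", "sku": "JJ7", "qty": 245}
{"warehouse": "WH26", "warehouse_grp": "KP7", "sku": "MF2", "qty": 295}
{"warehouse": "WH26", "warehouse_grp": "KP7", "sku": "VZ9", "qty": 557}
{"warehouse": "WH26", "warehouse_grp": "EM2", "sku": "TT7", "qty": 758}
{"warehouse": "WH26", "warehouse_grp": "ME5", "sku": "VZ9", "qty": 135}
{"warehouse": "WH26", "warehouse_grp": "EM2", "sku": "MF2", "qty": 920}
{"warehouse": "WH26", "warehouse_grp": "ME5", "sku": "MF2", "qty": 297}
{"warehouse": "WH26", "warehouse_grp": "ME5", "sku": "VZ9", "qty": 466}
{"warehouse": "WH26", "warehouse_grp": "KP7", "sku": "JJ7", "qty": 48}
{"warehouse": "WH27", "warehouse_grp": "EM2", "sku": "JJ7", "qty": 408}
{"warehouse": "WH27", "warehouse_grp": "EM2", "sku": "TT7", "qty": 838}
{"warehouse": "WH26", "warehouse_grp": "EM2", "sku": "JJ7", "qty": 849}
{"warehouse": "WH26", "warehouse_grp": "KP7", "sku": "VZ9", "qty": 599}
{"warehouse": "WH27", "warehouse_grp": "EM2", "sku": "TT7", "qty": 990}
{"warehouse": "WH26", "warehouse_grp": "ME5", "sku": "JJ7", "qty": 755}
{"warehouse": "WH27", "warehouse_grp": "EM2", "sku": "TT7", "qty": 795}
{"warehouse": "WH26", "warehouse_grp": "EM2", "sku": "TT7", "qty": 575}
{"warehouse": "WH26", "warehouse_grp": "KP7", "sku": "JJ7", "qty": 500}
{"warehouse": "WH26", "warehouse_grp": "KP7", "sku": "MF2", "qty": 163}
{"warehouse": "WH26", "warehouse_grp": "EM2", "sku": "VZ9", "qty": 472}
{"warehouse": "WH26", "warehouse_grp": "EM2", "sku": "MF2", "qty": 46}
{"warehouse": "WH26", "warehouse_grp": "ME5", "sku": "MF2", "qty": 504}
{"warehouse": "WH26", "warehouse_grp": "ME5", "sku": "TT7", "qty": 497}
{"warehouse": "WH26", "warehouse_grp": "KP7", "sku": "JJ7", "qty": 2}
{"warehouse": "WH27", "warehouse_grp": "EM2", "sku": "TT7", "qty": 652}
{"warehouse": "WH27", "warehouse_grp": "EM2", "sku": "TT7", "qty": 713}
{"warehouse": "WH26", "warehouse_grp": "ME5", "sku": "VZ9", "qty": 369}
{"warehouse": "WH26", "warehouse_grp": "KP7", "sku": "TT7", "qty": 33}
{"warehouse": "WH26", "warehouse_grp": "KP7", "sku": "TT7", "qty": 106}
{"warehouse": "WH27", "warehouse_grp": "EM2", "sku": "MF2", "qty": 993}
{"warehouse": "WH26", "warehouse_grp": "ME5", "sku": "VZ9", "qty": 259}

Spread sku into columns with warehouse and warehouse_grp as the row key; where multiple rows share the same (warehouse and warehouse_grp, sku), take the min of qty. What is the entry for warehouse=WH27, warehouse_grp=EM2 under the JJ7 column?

245

Rows with warehouse=WH27, warehouse_grp=EM2 and sku=JJ7: qty values are 691, 985, 518, 245, 408.
min(691, 985, 518, 245, 408) = 245.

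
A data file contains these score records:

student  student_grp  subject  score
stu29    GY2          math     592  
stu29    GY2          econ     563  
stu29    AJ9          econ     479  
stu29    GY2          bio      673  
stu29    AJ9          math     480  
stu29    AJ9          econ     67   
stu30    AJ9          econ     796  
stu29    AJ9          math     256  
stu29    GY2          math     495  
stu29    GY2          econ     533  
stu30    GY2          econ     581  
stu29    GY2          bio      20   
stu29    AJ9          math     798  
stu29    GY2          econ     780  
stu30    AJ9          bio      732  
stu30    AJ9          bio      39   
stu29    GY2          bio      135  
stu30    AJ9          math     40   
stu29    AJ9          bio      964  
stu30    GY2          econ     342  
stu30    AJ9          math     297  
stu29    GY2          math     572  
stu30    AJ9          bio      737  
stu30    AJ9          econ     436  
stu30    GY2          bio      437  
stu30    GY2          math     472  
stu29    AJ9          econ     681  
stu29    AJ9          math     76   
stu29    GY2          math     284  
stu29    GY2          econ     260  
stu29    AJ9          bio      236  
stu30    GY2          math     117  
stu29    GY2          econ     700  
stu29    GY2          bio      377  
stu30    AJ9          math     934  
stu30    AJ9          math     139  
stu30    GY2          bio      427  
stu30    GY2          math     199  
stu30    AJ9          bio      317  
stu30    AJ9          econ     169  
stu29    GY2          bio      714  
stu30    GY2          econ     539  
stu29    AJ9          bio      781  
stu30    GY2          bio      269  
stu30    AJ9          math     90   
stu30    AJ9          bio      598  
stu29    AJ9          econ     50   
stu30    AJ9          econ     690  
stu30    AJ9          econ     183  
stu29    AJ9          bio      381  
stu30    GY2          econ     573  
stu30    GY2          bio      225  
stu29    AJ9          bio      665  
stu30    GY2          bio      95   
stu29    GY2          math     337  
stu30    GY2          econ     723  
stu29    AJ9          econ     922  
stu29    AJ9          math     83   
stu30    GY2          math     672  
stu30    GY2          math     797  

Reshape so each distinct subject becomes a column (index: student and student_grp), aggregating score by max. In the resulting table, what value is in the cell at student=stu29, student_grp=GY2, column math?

592

Rows with student=stu29, student_grp=GY2 and subject=math: score values are 592, 495, 572, 284, 337.
max(592, 495, 572, 284, 337) = 592.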